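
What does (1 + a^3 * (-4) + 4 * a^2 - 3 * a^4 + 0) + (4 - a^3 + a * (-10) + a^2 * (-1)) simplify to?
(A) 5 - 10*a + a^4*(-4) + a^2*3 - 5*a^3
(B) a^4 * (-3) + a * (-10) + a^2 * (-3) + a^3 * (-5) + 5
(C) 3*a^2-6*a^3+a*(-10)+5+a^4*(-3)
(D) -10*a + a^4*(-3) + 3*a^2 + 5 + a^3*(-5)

Adding the polynomials and combining like terms:
(1 + a^3*(-4) + 4*a^2 - 3*a^4 + 0) + (4 - a^3 + a*(-10) + a^2*(-1))
= -10*a + a^4*(-3) + 3*a^2 + 5 + a^3*(-5)
D) -10*a + a^4*(-3) + 3*a^2 + 5 + a^3*(-5)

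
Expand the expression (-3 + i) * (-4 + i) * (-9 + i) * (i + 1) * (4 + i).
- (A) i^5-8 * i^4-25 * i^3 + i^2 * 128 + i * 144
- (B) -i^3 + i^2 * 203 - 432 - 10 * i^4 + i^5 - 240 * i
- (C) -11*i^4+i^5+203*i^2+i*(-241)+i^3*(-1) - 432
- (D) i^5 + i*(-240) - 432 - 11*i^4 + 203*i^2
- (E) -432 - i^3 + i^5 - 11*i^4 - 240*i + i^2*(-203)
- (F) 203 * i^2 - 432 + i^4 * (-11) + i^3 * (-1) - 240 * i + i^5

Expanding (-3 + i) * (-4 + i) * (-9 + i) * (i + 1) * (4 + i):
= 203 * i^2 - 432 + i^4 * (-11) + i^3 * (-1) - 240 * i + i^5
F) 203 * i^2 - 432 + i^4 * (-11) + i^3 * (-1) - 240 * i + i^5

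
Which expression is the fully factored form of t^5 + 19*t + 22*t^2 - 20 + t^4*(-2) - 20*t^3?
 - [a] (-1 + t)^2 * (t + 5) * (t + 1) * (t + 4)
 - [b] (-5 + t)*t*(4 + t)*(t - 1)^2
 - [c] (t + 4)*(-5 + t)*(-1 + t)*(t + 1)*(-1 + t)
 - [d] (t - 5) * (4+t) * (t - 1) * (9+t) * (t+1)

We need to factor t^5 + 19*t + 22*t^2 - 20 + t^4*(-2) - 20*t^3.
The factored form is (t + 4)*(-5 + t)*(-1 + t)*(t + 1)*(-1 + t).
c) (t + 4)*(-5 + t)*(-1 + t)*(t + 1)*(-1 + t)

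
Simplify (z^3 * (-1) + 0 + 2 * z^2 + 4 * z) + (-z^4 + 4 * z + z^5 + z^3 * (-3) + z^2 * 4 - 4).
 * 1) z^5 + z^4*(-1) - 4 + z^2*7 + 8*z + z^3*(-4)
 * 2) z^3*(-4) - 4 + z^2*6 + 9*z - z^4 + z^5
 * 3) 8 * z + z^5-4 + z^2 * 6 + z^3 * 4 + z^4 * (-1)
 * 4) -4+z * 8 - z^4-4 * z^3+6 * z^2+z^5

Adding the polynomials and combining like terms:
(z^3*(-1) + 0 + 2*z^2 + 4*z) + (-z^4 + 4*z + z^5 + z^3*(-3) + z^2*4 - 4)
= -4+z * 8 - z^4-4 * z^3+6 * z^2+z^5
4) -4+z * 8 - z^4-4 * z^3+6 * z^2+z^5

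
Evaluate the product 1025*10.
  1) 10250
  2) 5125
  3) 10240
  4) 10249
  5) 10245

1025 * 10 = 10250
1) 10250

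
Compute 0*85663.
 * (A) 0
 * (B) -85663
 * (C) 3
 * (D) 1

0 * 85663 = 0
A) 0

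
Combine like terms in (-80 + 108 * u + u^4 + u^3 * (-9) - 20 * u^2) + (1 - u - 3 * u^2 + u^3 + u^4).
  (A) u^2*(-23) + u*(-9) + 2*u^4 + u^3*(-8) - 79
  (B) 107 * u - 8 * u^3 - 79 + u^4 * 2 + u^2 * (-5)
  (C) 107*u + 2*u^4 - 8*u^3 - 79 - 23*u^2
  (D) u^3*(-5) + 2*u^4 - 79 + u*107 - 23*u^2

Adding the polynomials and combining like terms:
(-80 + 108*u + u^4 + u^3*(-9) - 20*u^2) + (1 - u - 3*u^2 + u^3 + u^4)
= 107*u + 2*u^4 - 8*u^3 - 79 - 23*u^2
C) 107*u + 2*u^4 - 8*u^3 - 79 - 23*u^2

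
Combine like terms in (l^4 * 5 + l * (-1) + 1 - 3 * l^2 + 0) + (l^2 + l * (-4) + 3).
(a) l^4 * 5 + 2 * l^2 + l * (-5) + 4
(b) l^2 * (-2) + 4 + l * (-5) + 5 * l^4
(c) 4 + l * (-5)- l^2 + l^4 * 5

Adding the polynomials and combining like terms:
(l^4*5 + l*(-1) + 1 - 3*l^2 + 0) + (l^2 + l*(-4) + 3)
= l^2 * (-2) + 4 + l * (-5) + 5 * l^4
b) l^2 * (-2) + 4 + l * (-5) + 5 * l^4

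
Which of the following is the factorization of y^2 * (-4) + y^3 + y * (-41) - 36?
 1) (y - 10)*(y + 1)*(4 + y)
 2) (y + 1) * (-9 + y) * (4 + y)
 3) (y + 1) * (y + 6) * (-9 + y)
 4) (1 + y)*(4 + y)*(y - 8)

We need to factor y^2 * (-4) + y^3 + y * (-41) - 36.
The factored form is (y + 1) * (-9 + y) * (4 + y).
2) (y + 1) * (-9 + y) * (4 + y)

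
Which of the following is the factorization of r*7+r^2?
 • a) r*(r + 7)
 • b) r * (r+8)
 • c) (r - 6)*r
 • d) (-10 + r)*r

We need to factor r*7+r^2.
The factored form is r*(r + 7).
a) r*(r + 7)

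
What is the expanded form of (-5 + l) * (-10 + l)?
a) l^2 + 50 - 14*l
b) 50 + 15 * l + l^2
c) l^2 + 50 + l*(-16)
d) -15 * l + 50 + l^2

Expanding (-5 + l) * (-10 + l):
= -15 * l + 50 + l^2
d) -15 * l + 50 + l^2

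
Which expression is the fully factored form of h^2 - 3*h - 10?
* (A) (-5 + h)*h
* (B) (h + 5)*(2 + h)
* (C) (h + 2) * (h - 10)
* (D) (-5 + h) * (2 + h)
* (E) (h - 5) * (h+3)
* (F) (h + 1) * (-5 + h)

We need to factor h^2 - 3*h - 10.
The factored form is (-5 + h) * (2 + h).
D) (-5 + h) * (2 + h)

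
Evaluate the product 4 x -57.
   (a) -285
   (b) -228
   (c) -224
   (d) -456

4 * -57 = -228
b) -228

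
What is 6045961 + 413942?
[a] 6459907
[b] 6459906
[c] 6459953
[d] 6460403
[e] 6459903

6045961 + 413942 = 6459903
e) 6459903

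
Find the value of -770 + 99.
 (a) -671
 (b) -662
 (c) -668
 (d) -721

-770 + 99 = -671
a) -671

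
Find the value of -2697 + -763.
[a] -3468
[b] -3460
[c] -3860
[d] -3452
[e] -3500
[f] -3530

-2697 + -763 = -3460
b) -3460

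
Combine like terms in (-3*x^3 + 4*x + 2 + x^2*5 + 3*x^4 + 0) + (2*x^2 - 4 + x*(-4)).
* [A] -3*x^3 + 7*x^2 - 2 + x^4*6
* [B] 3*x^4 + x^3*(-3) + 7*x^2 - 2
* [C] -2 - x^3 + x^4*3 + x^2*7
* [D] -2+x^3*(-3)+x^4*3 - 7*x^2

Adding the polynomials and combining like terms:
(-3*x^3 + 4*x + 2 + x^2*5 + 3*x^4 + 0) + (2*x^2 - 4 + x*(-4))
= 3*x^4 + x^3*(-3) + 7*x^2 - 2
B) 3*x^4 + x^3*(-3) + 7*x^2 - 2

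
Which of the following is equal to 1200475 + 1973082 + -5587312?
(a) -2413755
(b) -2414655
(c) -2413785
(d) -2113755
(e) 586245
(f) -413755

First: 1200475 + 1973082 = 3173557
Then: 3173557 + -5587312 = -2413755
a) -2413755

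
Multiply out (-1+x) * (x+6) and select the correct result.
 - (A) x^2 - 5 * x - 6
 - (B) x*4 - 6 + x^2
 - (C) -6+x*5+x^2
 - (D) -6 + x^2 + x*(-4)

Expanding (-1+x) * (x+6):
= -6+x*5+x^2
C) -6+x*5+x^2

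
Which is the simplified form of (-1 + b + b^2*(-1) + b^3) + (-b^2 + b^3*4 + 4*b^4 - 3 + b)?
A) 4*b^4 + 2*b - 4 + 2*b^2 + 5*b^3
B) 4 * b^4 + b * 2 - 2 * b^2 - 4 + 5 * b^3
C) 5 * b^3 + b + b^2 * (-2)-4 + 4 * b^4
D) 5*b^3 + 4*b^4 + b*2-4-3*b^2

Adding the polynomials and combining like terms:
(-1 + b + b^2*(-1) + b^3) + (-b^2 + b^3*4 + 4*b^4 - 3 + b)
= 4 * b^4 + b * 2 - 2 * b^2 - 4 + 5 * b^3
B) 4 * b^4 + b * 2 - 2 * b^2 - 4 + 5 * b^3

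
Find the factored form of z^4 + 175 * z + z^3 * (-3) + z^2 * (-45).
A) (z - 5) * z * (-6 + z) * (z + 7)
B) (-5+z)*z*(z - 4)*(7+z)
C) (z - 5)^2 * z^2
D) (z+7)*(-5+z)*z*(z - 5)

We need to factor z^4 + 175 * z + z^3 * (-3) + z^2 * (-45).
The factored form is (z+7)*(-5+z)*z*(z - 5).
D) (z+7)*(-5+z)*z*(z - 5)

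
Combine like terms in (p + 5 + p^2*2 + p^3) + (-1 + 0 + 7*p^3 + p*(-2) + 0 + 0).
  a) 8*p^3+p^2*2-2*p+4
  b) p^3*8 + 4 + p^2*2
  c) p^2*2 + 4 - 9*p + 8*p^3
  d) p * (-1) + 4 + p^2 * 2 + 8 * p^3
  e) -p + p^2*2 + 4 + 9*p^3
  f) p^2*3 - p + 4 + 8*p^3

Adding the polynomials and combining like terms:
(p + 5 + p^2*2 + p^3) + (-1 + 0 + 7*p^3 + p*(-2) + 0 + 0)
= p * (-1) + 4 + p^2 * 2 + 8 * p^3
d) p * (-1) + 4 + p^2 * 2 + 8 * p^3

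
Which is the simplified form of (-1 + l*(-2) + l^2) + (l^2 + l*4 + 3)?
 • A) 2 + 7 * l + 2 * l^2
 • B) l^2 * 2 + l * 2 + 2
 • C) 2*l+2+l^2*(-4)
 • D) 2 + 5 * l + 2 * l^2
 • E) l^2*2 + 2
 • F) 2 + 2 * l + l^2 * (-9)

Adding the polynomials and combining like terms:
(-1 + l*(-2) + l^2) + (l^2 + l*4 + 3)
= l^2 * 2 + l * 2 + 2
B) l^2 * 2 + l * 2 + 2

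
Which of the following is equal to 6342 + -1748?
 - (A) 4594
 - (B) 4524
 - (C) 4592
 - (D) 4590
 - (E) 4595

6342 + -1748 = 4594
A) 4594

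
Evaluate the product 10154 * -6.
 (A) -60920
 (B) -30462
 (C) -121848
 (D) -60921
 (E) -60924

10154 * -6 = -60924
E) -60924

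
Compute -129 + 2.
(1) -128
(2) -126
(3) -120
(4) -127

-129 + 2 = -127
4) -127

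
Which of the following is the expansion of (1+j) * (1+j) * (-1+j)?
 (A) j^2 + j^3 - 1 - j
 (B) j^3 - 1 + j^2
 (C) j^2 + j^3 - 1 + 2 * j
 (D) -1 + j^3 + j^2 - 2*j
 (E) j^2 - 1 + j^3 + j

Expanding (1+j) * (1+j) * (-1+j):
= j^2 + j^3 - 1 - j
A) j^2 + j^3 - 1 - j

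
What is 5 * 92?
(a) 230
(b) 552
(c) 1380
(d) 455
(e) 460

5 * 92 = 460
e) 460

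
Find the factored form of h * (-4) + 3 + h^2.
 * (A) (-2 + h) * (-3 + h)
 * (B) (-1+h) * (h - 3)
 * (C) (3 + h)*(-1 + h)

We need to factor h * (-4) + 3 + h^2.
The factored form is (-1+h) * (h - 3).
B) (-1+h) * (h - 3)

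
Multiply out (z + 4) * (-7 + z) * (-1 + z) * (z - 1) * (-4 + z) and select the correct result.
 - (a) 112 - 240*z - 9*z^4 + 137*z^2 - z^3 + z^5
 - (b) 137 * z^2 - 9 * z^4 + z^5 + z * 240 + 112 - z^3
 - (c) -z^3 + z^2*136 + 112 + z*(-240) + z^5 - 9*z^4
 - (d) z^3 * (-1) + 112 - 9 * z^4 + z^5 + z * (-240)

Expanding (z + 4) * (-7 + z) * (-1 + z) * (z - 1) * (-4 + z):
= 112 - 240*z - 9*z^4 + 137*z^2 - z^3 + z^5
a) 112 - 240*z - 9*z^4 + 137*z^2 - z^3 + z^5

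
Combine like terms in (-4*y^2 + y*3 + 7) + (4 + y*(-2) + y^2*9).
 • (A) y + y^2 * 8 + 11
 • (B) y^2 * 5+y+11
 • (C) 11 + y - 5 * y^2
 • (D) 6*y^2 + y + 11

Adding the polynomials and combining like terms:
(-4*y^2 + y*3 + 7) + (4 + y*(-2) + y^2*9)
= y^2 * 5+y+11
B) y^2 * 5+y+11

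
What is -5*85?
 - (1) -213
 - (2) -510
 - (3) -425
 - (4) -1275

-5 * 85 = -425
3) -425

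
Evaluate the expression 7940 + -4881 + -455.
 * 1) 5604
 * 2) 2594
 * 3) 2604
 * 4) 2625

First: 7940 + -4881 = 3059
Then: 3059 + -455 = 2604
3) 2604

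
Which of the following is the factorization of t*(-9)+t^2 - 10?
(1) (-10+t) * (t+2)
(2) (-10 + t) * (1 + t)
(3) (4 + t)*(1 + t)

We need to factor t*(-9)+t^2 - 10.
The factored form is (-10 + t) * (1 + t).
2) (-10 + t) * (1 + t)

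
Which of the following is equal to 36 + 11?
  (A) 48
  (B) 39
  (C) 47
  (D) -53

36 + 11 = 47
C) 47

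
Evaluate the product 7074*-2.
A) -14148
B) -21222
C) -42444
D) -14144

7074 * -2 = -14148
A) -14148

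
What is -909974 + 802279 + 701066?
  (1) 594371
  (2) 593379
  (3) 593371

First: -909974 + 802279 = -107695
Then: -107695 + 701066 = 593371
3) 593371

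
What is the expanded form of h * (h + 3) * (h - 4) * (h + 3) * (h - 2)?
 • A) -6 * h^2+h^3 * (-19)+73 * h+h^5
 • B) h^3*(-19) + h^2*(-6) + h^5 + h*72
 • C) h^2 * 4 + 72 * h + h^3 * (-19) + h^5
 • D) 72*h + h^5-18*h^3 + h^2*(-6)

Expanding h * (h + 3) * (h - 4) * (h + 3) * (h - 2):
= h^3*(-19) + h^2*(-6) + h^5 + h*72
B) h^3*(-19) + h^2*(-6) + h^5 + h*72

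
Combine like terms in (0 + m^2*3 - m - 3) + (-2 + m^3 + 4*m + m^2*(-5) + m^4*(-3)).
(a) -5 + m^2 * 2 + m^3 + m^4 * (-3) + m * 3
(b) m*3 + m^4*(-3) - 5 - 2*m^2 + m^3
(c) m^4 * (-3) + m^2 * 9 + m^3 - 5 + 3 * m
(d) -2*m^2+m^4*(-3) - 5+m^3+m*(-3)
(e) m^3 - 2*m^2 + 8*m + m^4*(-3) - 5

Adding the polynomials and combining like terms:
(0 + m^2*3 - m - 3) + (-2 + m^3 + 4*m + m^2*(-5) + m^4*(-3))
= m*3 + m^4*(-3) - 5 - 2*m^2 + m^3
b) m*3 + m^4*(-3) - 5 - 2*m^2 + m^3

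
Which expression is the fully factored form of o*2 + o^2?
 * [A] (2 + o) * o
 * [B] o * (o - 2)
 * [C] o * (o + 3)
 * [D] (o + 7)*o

We need to factor o*2 + o^2.
The factored form is (2 + o) * o.
A) (2 + o) * o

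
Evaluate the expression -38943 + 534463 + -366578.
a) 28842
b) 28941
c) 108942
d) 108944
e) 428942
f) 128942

First: -38943 + 534463 = 495520
Then: 495520 + -366578 = 128942
f) 128942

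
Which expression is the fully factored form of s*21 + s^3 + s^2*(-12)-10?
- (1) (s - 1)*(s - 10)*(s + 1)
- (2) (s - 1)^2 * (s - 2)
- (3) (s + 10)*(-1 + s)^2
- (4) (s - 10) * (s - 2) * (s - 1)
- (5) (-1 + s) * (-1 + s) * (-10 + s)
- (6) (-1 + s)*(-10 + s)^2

We need to factor s*21 + s^3 + s^2*(-12)-10.
The factored form is (-1 + s) * (-1 + s) * (-10 + s).
5) (-1 + s) * (-1 + s) * (-10 + s)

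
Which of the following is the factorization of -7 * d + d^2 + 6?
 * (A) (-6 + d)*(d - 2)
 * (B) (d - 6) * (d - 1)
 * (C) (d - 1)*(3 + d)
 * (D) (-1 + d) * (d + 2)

We need to factor -7 * d + d^2 + 6.
The factored form is (d - 6) * (d - 1).
B) (d - 6) * (d - 1)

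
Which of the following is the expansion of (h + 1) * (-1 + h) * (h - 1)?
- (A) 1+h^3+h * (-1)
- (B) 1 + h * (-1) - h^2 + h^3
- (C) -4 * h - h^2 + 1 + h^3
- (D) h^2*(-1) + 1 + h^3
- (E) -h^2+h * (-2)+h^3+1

Expanding (h + 1) * (-1 + h) * (h - 1):
= 1 + h * (-1) - h^2 + h^3
B) 1 + h * (-1) - h^2 + h^3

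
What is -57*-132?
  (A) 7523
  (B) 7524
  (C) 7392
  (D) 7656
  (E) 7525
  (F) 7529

-57 * -132 = 7524
B) 7524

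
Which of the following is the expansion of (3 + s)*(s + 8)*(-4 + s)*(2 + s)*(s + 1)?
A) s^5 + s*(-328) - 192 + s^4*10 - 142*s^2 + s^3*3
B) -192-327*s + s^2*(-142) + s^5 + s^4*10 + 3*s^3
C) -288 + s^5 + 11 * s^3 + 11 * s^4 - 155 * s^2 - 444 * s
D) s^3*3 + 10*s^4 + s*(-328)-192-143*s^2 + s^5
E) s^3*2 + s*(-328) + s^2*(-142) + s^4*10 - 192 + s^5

Expanding (3 + s)*(s + 8)*(-4 + s)*(2 + s)*(s + 1):
= s^5 + s*(-328) - 192 + s^4*10 - 142*s^2 + s^3*3
A) s^5 + s*(-328) - 192 + s^4*10 - 142*s^2 + s^3*3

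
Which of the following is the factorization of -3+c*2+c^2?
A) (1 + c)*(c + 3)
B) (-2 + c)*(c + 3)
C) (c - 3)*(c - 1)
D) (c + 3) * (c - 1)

We need to factor -3+c*2+c^2.
The factored form is (c + 3) * (c - 1).
D) (c + 3) * (c - 1)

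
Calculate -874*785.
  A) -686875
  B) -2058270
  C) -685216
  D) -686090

-874 * 785 = -686090
D) -686090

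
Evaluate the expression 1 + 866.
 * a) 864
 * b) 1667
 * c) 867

1 + 866 = 867
c) 867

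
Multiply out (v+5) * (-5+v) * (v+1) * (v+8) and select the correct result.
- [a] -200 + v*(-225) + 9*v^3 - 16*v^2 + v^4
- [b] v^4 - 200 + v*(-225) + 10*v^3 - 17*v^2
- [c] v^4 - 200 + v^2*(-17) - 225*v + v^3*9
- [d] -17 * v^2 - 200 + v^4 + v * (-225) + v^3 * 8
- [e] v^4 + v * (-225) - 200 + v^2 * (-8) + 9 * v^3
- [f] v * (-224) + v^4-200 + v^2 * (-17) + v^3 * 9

Expanding (v+5) * (-5+v) * (v+1) * (v+8):
= v^4 - 200 + v^2*(-17) - 225*v + v^3*9
c) v^4 - 200 + v^2*(-17) - 225*v + v^3*9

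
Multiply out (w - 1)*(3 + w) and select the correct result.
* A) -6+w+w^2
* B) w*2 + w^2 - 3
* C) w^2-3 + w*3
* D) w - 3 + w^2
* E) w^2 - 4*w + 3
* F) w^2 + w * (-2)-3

Expanding (w - 1)*(3 + w):
= w*2 + w^2 - 3
B) w*2 + w^2 - 3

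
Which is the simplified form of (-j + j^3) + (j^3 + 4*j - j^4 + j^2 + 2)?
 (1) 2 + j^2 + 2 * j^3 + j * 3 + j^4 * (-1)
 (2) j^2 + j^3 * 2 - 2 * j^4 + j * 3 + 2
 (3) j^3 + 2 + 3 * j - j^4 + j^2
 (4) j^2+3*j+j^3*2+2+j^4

Adding the polynomials and combining like terms:
(-j + j^3) + (j^3 + 4*j - j^4 + j^2 + 2)
= 2 + j^2 + 2 * j^3 + j * 3 + j^4 * (-1)
1) 2 + j^2 + 2 * j^3 + j * 3 + j^4 * (-1)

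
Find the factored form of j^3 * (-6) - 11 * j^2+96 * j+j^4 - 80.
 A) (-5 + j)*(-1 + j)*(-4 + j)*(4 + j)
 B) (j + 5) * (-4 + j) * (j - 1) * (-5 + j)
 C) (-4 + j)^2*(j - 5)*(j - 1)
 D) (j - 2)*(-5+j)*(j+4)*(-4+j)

We need to factor j^3 * (-6) - 11 * j^2+96 * j+j^4 - 80.
The factored form is (-5 + j)*(-1 + j)*(-4 + j)*(4 + j).
A) (-5 + j)*(-1 + j)*(-4 + j)*(4 + j)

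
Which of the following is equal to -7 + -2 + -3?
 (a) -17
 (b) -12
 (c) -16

First: -7 + -2 = -9
Then: -9 + -3 = -12
b) -12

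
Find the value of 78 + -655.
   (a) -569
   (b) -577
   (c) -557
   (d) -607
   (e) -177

78 + -655 = -577
b) -577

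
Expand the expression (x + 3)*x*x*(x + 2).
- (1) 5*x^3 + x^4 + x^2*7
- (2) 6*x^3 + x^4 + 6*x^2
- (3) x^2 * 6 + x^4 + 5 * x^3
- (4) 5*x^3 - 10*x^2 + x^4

Expanding (x + 3)*x*x*(x + 2):
= x^2 * 6 + x^4 + 5 * x^3
3) x^2 * 6 + x^4 + 5 * x^3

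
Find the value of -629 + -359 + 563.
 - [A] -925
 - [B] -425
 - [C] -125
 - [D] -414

First: -629 + -359 = -988
Then: -988 + 563 = -425
B) -425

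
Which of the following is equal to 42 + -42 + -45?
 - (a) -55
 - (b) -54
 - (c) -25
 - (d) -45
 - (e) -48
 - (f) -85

First: 42 + -42 = 0
Then: 0 + -45 = -45
d) -45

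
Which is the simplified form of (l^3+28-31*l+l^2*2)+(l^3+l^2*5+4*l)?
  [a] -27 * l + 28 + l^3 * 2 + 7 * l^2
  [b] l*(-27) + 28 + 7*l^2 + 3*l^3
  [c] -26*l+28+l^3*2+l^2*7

Adding the polynomials and combining like terms:
(l^3 + 28 - 31*l + l^2*2) + (l^3 + l^2*5 + 4*l)
= -27 * l + 28 + l^3 * 2 + 7 * l^2
a) -27 * l + 28 + l^3 * 2 + 7 * l^2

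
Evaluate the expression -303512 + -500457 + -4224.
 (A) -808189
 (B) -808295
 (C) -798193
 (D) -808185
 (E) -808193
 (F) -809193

First: -303512 + -500457 = -803969
Then: -803969 + -4224 = -808193
E) -808193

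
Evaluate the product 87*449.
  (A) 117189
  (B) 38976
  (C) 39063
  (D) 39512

87 * 449 = 39063
C) 39063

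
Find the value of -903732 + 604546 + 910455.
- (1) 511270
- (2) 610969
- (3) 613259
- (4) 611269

First: -903732 + 604546 = -299186
Then: -299186 + 910455 = 611269
4) 611269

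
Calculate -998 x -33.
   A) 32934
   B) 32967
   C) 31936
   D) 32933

-998 * -33 = 32934
A) 32934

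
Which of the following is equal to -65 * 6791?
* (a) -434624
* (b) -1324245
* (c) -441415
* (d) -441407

-65 * 6791 = -441415
c) -441415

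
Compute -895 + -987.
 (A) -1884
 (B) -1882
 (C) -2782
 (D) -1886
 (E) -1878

-895 + -987 = -1882
B) -1882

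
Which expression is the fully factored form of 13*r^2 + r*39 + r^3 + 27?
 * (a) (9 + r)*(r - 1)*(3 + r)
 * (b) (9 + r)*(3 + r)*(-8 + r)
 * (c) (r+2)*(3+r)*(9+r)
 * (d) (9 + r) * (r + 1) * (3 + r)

We need to factor 13*r^2 + r*39 + r^3 + 27.
The factored form is (9 + r) * (r + 1) * (3 + r).
d) (9 + r) * (r + 1) * (3 + r)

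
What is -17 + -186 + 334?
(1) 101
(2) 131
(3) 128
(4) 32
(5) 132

First: -17 + -186 = -203
Then: -203 + 334 = 131
2) 131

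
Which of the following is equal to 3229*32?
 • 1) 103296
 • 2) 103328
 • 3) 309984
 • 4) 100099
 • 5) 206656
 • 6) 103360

3229 * 32 = 103328
2) 103328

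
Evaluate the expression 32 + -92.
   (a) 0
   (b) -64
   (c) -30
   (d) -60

32 + -92 = -60
d) -60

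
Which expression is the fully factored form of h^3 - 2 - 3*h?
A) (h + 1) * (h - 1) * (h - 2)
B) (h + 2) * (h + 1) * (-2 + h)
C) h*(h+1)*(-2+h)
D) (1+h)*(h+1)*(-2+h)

We need to factor h^3 - 2 - 3*h.
The factored form is (1+h)*(h+1)*(-2+h).
D) (1+h)*(h+1)*(-2+h)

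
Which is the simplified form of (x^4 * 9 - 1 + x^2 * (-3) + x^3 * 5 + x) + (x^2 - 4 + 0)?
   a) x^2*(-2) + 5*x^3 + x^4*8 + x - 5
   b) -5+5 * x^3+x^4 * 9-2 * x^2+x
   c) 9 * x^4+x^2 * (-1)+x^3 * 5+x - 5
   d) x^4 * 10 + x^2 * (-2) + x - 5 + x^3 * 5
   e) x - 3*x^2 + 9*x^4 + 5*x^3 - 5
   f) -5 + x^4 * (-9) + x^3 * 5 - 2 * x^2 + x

Adding the polynomials and combining like terms:
(x^4*9 - 1 + x^2*(-3) + x^3*5 + x) + (x^2 - 4 + 0)
= -5+5 * x^3+x^4 * 9-2 * x^2+x
b) -5+5 * x^3+x^4 * 9-2 * x^2+x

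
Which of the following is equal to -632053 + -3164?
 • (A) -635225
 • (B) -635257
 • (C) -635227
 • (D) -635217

-632053 + -3164 = -635217
D) -635217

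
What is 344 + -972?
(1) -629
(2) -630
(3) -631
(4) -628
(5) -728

344 + -972 = -628
4) -628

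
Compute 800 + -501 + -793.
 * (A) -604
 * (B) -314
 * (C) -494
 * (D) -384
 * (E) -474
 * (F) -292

First: 800 + -501 = 299
Then: 299 + -793 = -494
C) -494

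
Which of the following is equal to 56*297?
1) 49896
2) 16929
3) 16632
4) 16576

56 * 297 = 16632
3) 16632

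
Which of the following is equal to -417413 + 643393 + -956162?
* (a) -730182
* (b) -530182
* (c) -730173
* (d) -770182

First: -417413 + 643393 = 225980
Then: 225980 + -956162 = -730182
a) -730182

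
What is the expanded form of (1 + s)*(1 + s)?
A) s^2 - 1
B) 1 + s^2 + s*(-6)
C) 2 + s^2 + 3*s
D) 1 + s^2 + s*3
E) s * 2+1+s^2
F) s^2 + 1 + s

Expanding (1 + s)*(1 + s):
= s * 2+1+s^2
E) s * 2+1+s^2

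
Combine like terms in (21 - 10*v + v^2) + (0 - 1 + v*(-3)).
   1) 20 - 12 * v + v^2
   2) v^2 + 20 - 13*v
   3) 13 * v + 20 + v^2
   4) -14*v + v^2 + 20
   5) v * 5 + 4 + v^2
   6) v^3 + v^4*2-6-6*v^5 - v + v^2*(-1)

Adding the polynomials and combining like terms:
(21 - 10*v + v^2) + (0 - 1 + v*(-3))
= v^2 + 20 - 13*v
2) v^2 + 20 - 13*v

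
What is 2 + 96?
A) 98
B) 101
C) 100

2 + 96 = 98
A) 98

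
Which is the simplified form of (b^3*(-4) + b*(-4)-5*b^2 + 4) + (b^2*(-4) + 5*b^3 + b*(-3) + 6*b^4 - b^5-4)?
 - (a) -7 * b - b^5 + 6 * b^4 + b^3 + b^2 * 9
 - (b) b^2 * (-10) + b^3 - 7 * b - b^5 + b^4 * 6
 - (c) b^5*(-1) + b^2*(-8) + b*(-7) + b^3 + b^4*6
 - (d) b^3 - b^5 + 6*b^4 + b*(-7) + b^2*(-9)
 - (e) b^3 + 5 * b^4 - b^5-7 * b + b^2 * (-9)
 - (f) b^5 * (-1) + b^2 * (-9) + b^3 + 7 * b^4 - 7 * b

Adding the polynomials and combining like terms:
(b^3*(-4) + b*(-4) - 5*b^2 + 4) + (b^2*(-4) + 5*b^3 + b*(-3) + 6*b^4 - b^5 - 4)
= b^3 - b^5 + 6*b^4 + b*(-7) + b^2*(-9)
d) b^3 - b^5 + 6*b^4 + b*(-7) + b^2*(-9)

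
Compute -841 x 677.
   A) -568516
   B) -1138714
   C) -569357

-841 * 677 = -569357
C) -569357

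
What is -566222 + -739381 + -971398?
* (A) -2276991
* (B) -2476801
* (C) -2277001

First: -566222 + -739381 = -1305603
Then: -1305603 + -971398 = -2277001
C) -2277001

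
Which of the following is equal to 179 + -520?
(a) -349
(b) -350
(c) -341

179 + -520 = -341
c) -341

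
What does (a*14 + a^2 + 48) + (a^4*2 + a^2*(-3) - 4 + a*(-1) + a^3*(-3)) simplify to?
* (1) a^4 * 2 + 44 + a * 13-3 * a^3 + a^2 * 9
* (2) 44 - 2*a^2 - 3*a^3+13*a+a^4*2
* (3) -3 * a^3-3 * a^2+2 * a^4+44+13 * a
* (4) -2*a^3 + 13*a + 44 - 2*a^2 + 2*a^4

Adding the polynomials and combining like terms:
(a*14 + a^2 + 48) + (a^4*2 + a^2*(-3) - 4 + a*(-1) + a^3*(-3))
= 44 - 2*a^2 - 3*a^3+13*a+a^4*2
2) 44 - 2*a^2 - 3*a^3+13*a+a^4*2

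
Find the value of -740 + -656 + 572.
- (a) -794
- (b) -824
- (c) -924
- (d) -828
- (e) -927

First: -740 + -656 = -1396
Then: -1396 + 572 = -824
b) -824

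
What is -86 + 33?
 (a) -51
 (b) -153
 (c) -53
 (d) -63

-86 + 33 = -53
c) -53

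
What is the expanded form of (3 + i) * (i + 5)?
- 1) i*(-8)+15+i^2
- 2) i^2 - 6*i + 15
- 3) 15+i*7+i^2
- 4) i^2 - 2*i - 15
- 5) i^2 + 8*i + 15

Expanding (3 + i) * (i + 5):
= i^2 + 8*i + 15
5) i^2 + 8*i + 15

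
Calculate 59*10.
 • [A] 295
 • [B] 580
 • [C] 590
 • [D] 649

59 * 10 = 590
C) 590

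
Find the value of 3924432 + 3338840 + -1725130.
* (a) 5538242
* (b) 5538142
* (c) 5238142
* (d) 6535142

First: 3924432 + 3338840 = 7263272
Then: 7263272 + -1725130 = 5538142
b) 5538142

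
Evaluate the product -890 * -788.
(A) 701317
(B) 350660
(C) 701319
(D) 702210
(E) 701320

-890 * -788 = 701320
E) 701320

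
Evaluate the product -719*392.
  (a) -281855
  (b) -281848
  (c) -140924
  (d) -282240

-719 * 392 = -281848
b) -281848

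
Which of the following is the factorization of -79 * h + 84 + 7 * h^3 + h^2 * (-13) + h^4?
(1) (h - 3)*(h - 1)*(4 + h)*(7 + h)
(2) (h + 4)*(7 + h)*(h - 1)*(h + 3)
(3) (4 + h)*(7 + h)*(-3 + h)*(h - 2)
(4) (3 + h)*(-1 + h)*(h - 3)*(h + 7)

We need to factor -79 * h + 84 + 7 * h^3 + h^2 * (-13) + h^4.
The factored form is (h - 3)*(h - 1)*(4 + h)*(7 + h).
1) (h - 3)*(h - 1)*(4 + h)*(7 + h)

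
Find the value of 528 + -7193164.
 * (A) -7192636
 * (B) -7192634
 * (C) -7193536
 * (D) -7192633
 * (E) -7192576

528 + -7193164 = -7192636
A) -7192636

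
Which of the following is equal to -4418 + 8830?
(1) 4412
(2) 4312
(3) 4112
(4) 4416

-4418 + 8830 = 4412
1) 4412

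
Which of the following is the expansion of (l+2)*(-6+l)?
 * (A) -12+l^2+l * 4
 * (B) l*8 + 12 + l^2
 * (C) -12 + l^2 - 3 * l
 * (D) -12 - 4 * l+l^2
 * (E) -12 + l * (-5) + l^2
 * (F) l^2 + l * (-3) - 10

Expanding (l+2)*(-6+l):
= -12 - 4 * l+l^2
D) -12 - 4 * l+l^2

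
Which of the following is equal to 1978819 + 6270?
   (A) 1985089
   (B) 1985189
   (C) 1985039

1978819 + 6270 = 1985089
A) 1985089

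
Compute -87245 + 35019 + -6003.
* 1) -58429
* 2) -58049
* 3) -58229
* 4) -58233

First: -87245 + 35019 = -52226
Then: -52226 + -6003 = -58229
3) -58229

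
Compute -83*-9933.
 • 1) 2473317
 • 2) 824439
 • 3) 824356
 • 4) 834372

-83 * -9933 = 824439
2) 824439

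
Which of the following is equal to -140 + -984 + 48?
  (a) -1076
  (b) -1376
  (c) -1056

First: -140 + -984 = -1124
Then: -1124 + 48 = -1076
a) -1076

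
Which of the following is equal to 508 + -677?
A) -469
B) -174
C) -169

508 + -677 = -169
C) -169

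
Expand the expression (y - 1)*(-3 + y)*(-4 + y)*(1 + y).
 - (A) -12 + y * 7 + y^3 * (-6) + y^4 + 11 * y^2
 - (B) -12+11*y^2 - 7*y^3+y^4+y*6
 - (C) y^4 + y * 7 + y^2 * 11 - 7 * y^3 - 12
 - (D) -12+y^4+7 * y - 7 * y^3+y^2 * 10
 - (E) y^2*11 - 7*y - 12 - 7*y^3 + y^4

Expanding (y - 1)*(-3 + y)*(-4 + y)*(1 + y):
= y^4 + y * 7 + y^2 * 11 - 7 * y^3 - 12
C) y^4 + y * 7 + y^2 * 11 - 7 * y^3 - 12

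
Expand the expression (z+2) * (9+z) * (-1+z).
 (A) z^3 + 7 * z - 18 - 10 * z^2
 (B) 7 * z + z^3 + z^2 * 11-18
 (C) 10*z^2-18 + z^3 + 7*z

Expanding (z+2) * (9+z) * (-1+z):
= 10*z^2-18 + z^3 + 7*z
C) 10*z^2-18 + z^3 + 7*z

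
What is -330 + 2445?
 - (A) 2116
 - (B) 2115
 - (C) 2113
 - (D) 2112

-330 + 2445 = 2115
B) 2115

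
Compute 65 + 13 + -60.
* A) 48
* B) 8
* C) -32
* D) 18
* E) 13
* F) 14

First: 65 + 13 = 78
Then: 78 + -60 = 18
D) 18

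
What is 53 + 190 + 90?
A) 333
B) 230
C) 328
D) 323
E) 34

First: 53 + 190 = 243
Then: 243 + 90 = 333
A) 333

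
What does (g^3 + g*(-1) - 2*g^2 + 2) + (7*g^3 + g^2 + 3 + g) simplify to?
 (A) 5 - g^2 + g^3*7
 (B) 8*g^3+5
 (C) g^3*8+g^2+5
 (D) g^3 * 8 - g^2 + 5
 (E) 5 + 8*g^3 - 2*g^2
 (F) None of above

Adding the polynomials and combining like terms:
(g^3 + g*(-1) - 2*g^2 + 2) + (7*g^3 + g^2 + 3 + g)
= g^3 * 8 - g^2 + 5
D) g^3 * 8 - g^2 + 5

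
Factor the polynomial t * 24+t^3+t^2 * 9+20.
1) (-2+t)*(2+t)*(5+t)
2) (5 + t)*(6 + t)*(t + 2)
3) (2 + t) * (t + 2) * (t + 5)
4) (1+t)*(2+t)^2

We need to factor t * 24+t^3+t^2 * 9+20.
The factored form is (2 + t) * (t + 2) * (t + 5).
3) (2 + t) * (t + 2) * (t + 5)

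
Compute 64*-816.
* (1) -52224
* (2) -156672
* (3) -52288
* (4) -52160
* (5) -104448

64 * -816 = -52224
1) -52224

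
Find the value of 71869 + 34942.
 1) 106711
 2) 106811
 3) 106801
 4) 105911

71869 + 34942 = 106811
2) 106811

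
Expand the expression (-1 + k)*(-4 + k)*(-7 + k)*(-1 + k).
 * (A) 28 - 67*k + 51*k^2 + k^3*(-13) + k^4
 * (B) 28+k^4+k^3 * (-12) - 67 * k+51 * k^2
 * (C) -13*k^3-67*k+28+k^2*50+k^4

Expanding (-1 + k)*(-4 + k)*(-7 + k)*(-1 + k):
= 28 - 67*k + 51*k^2 + k^3*(-13) + k^4
A) 28 - 67*k + 51*k^2 + k^3*(-13) + k^4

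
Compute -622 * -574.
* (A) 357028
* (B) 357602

-622 * -574 = 357028
A) 357028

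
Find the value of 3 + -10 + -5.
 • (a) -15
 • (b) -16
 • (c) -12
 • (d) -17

First: 3 + -10 = -7
Then: -7 + -5 = -12
c) -12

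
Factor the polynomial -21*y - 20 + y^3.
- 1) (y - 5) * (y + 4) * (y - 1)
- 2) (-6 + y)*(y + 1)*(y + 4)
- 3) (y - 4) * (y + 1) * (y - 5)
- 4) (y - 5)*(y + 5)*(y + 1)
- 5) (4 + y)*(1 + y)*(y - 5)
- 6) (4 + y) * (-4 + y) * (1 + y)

We need to factor -21*y - 20 + y^3.
The factored form is (4 + y)*(1 + y)*(y - 5).
5) (4 + y)*(1 + y)*(y - 5)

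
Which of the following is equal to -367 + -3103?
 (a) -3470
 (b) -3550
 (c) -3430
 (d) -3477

-367 + -3103 = -3470
a) -3470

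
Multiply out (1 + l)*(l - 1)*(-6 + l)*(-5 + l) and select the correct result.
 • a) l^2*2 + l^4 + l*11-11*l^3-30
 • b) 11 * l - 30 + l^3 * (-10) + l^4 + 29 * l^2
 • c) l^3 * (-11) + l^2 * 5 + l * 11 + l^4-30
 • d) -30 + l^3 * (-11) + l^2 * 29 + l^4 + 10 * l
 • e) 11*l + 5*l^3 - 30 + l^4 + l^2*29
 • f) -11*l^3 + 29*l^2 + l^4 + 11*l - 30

Expanding (1 + l)*(l - 1)*(-6 + l)*(-5 + l):
= -11*l^3 + 29*l^2 + l^4 + 11*l - 30
f) -11*l^3 + 29*l^2 + l^4 + 11*l - 30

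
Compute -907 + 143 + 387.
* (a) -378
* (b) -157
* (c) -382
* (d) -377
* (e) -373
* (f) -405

First: -907 + 143 = -764
Then: -764 + 387 = -377
d) -377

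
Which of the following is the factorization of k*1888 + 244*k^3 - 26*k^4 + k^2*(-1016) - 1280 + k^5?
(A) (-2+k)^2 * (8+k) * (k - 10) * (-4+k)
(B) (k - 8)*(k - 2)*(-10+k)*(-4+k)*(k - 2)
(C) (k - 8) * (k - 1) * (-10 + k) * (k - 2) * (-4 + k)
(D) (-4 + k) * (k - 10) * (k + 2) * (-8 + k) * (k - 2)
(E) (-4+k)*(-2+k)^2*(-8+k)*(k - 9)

We need to factor k*1888 + 244*k^3 - 26*k^4 + k^2*(-1016) - 1280 + k^5.
The factored form is (k - 8)*(k - 2)*(-10+k)*(-4+k)*(k - 2).
B) (k - 8)*(k - 2)*(-10+k)*(-4+k)*(k - 2)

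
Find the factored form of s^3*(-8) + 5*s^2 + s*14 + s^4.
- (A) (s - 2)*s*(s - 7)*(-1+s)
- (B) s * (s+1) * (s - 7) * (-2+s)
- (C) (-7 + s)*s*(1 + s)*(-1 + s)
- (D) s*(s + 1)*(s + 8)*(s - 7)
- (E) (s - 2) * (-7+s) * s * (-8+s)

We need to factor s^3*(-8) + 5*s^2 + s*14 + s^4.
The factored form is s * (s+1) * (s - 7) * (-2+s).
B) s * (s+1) * (s - 7) * (-2+s)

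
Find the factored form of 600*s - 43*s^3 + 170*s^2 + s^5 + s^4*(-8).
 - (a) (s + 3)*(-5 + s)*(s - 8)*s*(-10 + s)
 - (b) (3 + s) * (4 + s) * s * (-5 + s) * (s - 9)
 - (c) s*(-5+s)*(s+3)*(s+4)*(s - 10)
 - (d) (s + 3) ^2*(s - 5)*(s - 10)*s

We need to factor 600*s - 43*s^3 + 170*s^2 + s^5 + s^4*(-8).
The factored form is s*(-5+s)*(s+3)*(s+4)*(s - 10).
c) s*(-5+s)*(s+3)*(s+4)*(s - 10)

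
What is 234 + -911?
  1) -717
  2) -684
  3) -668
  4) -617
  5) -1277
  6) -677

234 + -911 = -677
6) -677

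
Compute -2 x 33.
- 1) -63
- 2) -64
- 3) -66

-2 * 33 = -66
3) -66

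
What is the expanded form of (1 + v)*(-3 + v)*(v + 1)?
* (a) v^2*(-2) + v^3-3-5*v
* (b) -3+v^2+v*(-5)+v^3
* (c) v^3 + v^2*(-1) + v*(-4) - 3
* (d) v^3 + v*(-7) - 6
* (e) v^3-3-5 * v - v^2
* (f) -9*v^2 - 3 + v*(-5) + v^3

Expanding (1 + v)*(-3 + v)*(v + 1):
= v^3-3-5 * v - v^2
e) v^3-3-5 * v - v^2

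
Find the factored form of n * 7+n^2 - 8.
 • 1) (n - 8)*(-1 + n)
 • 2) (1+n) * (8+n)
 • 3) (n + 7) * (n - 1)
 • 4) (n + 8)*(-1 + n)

We need to factor n * 7+n^2 - 8.
The factored form is (n + 8)*(-1 + n).
4) (n + 8)*(-1 + n)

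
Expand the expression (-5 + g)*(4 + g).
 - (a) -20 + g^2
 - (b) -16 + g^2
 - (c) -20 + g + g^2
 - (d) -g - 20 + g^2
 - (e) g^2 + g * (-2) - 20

Expanding (-5 + g)*(4 + g):
= -g - 20 + g^2
d) -g - 20 + g^2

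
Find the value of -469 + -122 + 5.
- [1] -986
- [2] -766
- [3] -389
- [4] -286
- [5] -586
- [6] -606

First: -469 + -122 = -591
Then: -591 + 5 = -586
5) -586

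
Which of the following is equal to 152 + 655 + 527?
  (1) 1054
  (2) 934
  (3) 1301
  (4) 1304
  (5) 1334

First: 152 + 655 = 807
Then: 807 + 527 = 1334
5) 1334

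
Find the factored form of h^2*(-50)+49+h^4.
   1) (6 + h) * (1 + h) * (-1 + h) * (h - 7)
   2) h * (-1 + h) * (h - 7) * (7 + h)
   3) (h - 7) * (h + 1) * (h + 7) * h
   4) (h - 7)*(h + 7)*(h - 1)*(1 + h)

We need to factor h^2*(-50)+49+h^4.
The factored form is (h - 7)*(h + 7)*(h - 1)*(1 + h).
4) (h - 7)*(h + 7)*(h - 1)*(1 + h)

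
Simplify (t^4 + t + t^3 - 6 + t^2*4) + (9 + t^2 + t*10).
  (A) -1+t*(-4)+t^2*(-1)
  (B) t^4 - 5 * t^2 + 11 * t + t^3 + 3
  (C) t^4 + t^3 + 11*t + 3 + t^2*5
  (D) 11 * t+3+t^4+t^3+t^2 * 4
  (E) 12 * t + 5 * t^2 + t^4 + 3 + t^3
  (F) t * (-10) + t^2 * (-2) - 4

Adding the polynomials and combining like terms:
(t^4 + t + t^3 - 6 + t^2*4) + (9 + t^2 + t*10)
= t^4 + t^3 + 11*t + 3 + t^2*5
C) t^4 + t^3 + 11*t + 3 + t^2*5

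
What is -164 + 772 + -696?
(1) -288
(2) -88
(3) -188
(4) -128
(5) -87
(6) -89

First: -164 + 772 = 608
Then: 608 + -696 = -88
2) -88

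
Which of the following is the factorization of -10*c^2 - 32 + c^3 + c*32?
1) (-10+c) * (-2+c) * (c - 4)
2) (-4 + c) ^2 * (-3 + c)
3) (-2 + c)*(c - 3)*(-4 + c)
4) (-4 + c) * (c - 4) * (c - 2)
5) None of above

We need to factor -10*c^2 - 32 + c^3 + c*32.
The factored form is (-4 + c) * (c - 4) * (c - 2).
4) (-4 + c) * (c - 4) * (c - 2)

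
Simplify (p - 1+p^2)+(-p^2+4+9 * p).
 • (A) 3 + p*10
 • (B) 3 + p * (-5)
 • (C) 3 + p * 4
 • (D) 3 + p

Adding the polynomials and combining like terms:
(p - 1 + p^2) + (-p^2 + 4 + 9*p)
= 3 + p*10
A) 3 + p*10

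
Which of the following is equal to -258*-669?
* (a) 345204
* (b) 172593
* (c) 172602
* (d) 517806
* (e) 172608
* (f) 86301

-258 * -669 = 172602
c) 172602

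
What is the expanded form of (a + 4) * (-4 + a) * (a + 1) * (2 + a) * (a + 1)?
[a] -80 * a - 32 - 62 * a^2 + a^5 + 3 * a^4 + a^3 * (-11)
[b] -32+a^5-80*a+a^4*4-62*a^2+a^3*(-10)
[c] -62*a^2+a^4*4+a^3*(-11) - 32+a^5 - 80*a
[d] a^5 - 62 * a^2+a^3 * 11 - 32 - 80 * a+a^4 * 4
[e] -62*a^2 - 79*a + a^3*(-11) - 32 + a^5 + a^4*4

Expanding (a + 4) * (-4 + a) * (a + 1) * (2 + a) * (a + 1):
= -62*a^2+a^4*4+a^3*(-11) - 32+a^5 - 80*a
c) -62*a^2+a^4*4+a^3*(-11) - 32+a^5 - 80*a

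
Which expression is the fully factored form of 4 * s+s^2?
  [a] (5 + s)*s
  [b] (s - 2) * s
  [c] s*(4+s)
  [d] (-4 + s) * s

We need to factor 4 * s+s^2.
The factored form is s*(4+s).
c) s*(4+s)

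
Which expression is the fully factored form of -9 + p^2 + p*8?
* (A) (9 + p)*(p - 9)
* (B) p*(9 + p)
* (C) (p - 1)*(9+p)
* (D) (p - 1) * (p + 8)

We need to factor -9 + p^2 + p*8.
The factored form is (p - 1)*(9+p).
C) (p - 1)*(9+p)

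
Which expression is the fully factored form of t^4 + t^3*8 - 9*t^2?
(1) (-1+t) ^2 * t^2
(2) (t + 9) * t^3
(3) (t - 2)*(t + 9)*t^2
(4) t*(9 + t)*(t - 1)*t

We need to factor t^4 + t^3*8 - 9*t^2.
The factored form is t*(9 + t)*(t - 1)*t.
4) t*(9 + t)*(t - 1)*t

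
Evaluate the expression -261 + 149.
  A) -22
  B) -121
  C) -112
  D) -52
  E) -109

-261 + 149 = -112
C) -112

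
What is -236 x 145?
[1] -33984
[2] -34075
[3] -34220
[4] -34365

-236 * 145 = -34220
3) -34220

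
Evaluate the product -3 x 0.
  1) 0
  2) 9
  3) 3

-3 * 0 = 0
1) 0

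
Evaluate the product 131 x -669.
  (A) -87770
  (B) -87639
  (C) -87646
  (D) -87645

131 * -669 = -87639
B) -87639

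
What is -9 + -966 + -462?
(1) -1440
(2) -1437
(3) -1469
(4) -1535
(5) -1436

First: -9 + -966 = -975
Then: -975 + -462 = -1437
2) -1437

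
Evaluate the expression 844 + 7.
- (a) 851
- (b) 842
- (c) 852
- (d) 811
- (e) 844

844 + 7 = 851
a) 851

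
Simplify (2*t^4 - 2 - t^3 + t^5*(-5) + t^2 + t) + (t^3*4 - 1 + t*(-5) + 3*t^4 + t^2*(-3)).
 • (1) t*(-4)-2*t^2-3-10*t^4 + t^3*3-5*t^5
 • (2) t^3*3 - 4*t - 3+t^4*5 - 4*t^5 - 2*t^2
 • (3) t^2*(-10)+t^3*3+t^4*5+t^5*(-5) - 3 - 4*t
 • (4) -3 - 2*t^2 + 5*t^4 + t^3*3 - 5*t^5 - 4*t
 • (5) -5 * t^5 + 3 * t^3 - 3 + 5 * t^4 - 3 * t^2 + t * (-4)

Adding the polynomials and combining like terms:
(2*t^4 - 2 - t^3 + t^5*(-5) + t^2 + t) + (t^3*4 - 1 + t*(-5) + 3*t^4 + t^2*(-3))
= -3 - 2*t^2 + 5*t^4 + t^3*3 - 5*t^5 - 4*t
4) -3 - 2*t^2 + 5*t^4 + t^3*3 - 5*t^5 - 4*t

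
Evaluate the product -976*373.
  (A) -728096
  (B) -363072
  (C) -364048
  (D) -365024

-976 * 373 = -364048
C) -364048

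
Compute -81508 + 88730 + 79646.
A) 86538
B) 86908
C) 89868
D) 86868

First: -81508 + 88730 = 7222
Then: 7222 + 79646 = 86868
D) 86868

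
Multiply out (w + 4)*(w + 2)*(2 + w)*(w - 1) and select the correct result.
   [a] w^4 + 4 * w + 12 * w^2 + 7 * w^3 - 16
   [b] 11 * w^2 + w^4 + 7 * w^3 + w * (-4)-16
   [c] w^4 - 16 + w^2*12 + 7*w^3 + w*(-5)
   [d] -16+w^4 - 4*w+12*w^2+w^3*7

Expanding (w + 4)*(w + 2)*(2 + w)*(w - 1):
= -16+w^4 - 4*w+12*w^2+w^3*7
d) -16+w^4 - 4*w+12*w^2+w^3*7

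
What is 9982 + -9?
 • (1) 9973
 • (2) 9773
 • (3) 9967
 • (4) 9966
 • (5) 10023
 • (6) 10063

9982 + -9 = 9973
1) 9973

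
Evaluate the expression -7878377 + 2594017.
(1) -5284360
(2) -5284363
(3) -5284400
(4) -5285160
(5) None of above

-7878377 + 2594017 = -5284360
1) -5284360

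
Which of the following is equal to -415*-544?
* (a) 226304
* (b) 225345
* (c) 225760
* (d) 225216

-415 * -544 = 225760
c) 225760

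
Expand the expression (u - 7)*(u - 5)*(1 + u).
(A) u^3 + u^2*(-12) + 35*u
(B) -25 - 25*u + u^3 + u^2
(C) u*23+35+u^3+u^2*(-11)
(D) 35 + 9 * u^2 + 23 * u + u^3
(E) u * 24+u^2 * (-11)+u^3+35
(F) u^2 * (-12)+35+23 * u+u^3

Expanding (u - 7)*(u - 5)*(1 + u):
= u*23+35+u^3+u^2*(-11)
C) u*23+35+u^3+u^2*(-11)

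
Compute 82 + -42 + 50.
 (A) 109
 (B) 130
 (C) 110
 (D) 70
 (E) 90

First: 82 + -42 = 40
Then: 40 + 50 = 90
E) 90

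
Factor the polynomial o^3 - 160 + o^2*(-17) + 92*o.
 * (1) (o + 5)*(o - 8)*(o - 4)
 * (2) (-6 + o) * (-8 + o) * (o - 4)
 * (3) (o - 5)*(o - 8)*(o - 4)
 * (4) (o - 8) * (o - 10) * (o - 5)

We need to factor o^3 - 160 + o^2*(-17) + 92*o.
The factored form is (o - 5)*(o - 8)*(o - 4).
3) (o - 5)*(o - 8)*(o - 4)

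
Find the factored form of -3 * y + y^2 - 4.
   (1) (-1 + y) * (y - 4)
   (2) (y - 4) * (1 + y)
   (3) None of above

We need to factor -3 * y + y^2 - 4.
The factored form is (y - 4) * (1 + y).
2) (y - 4) * (1 + y)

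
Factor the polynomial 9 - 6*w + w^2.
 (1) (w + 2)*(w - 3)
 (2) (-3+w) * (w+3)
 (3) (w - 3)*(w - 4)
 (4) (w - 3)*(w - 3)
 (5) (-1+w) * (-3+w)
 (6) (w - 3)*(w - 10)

We need to factor 9 - 6*w + w^2.
The factored form is (w - 3)*(w - 3).
4) (w - 3)*(w - 3)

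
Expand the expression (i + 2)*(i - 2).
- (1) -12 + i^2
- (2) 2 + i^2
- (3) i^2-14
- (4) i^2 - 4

Expanding (i + 2)*(i - 2):
= i^2 - 4
4) i^2 - 4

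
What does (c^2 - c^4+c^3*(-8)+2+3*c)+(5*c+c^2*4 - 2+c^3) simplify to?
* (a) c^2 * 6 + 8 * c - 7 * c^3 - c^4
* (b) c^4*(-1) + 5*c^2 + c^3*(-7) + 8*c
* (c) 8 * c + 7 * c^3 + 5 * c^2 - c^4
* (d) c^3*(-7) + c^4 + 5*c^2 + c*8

Adding the polynomials and combining like terms:
(c^2 - c^4 + c^3*(-8) + 2 + 3*c) + (5*c + c^2*4 - 2 + c^3)
= c^4*(-1) + 5*c^2 + c^3*(-7) + 8*c
b) c^4*(-1) + 5*c^2 + c^3*(-7) + 8*c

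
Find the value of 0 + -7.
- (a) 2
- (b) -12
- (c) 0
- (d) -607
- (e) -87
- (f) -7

0 + -7 = -7
f) -7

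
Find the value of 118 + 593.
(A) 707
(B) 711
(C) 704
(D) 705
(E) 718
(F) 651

118 + 593 = 711
B) 711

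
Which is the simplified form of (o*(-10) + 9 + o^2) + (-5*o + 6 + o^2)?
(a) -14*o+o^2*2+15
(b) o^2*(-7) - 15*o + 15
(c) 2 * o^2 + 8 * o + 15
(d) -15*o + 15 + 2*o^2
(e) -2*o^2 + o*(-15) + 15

Adding the polynomials and combining like terms:
(o*(-10) + 9 + o^2) + (-5*o + 6 + o^2)
= -15*o + 15 + 2*o^2
d) -15*o + 15 + 2*o^2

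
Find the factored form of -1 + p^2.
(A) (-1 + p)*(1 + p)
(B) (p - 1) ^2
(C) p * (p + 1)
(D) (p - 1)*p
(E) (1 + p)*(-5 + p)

We need to factor -1 + p^2.
The factored form is (-1 + p)*(1 + p).
A) (-1 + p)*(1 + p)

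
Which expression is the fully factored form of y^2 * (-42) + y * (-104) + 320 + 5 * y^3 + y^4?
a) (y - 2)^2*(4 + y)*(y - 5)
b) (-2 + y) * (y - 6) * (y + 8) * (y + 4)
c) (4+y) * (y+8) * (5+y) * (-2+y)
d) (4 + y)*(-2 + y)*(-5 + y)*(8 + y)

We need to factor y^2 * (-42) + y * (-104) + 320 + 5 * y^3 + y^4.
The factored form is (4 + y)*(-2 + y)*(-5 + y)*(8 + y).
d) (4 + y)*(-2 + y)*(-5 + y)*(8 + y)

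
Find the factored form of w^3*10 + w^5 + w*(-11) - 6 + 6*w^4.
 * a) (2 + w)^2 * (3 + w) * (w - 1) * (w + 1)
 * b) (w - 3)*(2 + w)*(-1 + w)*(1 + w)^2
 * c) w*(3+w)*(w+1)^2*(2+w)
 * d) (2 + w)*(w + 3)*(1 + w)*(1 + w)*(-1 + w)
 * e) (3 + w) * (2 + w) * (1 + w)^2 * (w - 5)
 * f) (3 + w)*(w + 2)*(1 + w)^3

We need to factor w^3*10 + w^5 + w*(-11) - 6 + 6*w^4.
The factored form is (2 + w)*(w + 3)*(1 + w)*(1 + w)*(-1 + w).
d) (2 + w)*(w + 3)*(1 + w)*(1 + w)*(-1 + w)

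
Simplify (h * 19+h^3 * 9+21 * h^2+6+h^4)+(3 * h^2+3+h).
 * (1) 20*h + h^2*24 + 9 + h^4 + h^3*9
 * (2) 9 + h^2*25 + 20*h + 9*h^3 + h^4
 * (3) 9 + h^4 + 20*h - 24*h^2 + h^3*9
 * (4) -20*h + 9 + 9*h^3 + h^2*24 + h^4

Adding the polynomials and combining like terms:
(h*19 + h^3*9 + 21*h^2 + 6 + h^4) + (3*h^2 + 3 + h)
= 20*h + h^2*24 + 9 + h^4 + h^3*9
1) 20*h + h^2*24 + 9 + h^4 + h^3*9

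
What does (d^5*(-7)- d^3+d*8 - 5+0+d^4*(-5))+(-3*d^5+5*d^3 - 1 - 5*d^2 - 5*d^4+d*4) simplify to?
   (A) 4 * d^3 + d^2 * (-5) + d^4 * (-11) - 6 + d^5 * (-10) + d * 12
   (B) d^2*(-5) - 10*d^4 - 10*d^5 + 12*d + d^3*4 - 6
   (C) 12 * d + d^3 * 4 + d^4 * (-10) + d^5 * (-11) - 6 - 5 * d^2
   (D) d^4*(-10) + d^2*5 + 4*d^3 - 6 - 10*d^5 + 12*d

Adding the polynomials and combining like terms:
(d^5*(-7) - d^3 + d*8 - 5 + 0 + d^4*(-5)) + (-3*d^5 + 5*d^3 - 1 - 5*d^2 - 5*d^4 + d*4)
= d^2*(-5) - 10*d^4 - 10*d^5 + 12*d + d^3*4 - 6
B) d^2*(-5) - 10*d^4 - 10*d^5 + 12*d + d^3*4 - 6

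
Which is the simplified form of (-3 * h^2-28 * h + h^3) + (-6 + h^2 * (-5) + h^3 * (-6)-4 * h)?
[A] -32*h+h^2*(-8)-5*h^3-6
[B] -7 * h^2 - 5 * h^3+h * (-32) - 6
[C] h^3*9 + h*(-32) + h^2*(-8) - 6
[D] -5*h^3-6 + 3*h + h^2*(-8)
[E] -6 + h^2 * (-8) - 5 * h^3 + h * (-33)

Adding the polynomials and combining like terms:
(-3*h^2 - 28*h + h^3) + (-6 + h^2*(-5) + h^3*(-6) - 4*h)
= -32*h+h^2*(-8)-5*h^3-6
A) -32*h+h^2*(-8)-5*h^3-6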